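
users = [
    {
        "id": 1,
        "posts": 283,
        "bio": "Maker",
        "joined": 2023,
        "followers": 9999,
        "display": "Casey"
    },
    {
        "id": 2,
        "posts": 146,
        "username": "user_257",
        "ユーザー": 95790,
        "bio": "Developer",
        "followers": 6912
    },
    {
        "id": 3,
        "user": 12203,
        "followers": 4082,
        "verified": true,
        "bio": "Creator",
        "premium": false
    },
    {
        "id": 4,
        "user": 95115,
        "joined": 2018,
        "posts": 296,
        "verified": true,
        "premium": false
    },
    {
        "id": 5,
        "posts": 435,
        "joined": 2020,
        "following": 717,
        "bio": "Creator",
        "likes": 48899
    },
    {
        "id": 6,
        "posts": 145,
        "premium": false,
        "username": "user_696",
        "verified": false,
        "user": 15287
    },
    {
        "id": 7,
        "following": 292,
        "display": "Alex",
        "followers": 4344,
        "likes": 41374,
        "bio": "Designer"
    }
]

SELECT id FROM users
[1, 2, 3, 4, 5, 6, 7]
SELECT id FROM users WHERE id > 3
[4, 5, 6, 7]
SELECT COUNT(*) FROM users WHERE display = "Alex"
1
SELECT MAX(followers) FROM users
9999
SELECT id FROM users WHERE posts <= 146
[2, 6]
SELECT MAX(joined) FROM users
2023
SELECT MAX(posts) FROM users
435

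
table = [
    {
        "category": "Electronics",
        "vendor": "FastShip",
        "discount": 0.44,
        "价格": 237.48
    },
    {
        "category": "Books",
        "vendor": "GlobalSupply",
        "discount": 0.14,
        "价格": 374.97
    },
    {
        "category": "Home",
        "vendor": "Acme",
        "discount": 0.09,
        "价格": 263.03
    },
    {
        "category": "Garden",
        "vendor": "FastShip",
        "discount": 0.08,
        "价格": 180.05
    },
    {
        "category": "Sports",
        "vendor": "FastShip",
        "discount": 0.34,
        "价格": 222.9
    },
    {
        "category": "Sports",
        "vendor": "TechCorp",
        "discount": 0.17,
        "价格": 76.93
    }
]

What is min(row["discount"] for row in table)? 0.08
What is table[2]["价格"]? 263.03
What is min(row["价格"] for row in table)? 76.93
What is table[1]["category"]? "Books"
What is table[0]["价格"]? 237.48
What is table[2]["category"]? "Home"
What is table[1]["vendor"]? "GlobalSupply"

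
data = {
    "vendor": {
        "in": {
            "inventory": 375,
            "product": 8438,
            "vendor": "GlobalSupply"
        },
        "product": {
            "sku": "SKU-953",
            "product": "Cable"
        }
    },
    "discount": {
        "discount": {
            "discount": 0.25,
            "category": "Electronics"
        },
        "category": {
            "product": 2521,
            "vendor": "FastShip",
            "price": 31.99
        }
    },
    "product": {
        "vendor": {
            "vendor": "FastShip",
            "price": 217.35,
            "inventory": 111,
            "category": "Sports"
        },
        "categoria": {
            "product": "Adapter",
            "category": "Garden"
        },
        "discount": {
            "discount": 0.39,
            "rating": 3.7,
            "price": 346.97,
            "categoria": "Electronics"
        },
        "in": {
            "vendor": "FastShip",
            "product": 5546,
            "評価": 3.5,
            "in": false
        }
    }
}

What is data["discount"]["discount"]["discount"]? 0.25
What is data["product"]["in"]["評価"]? 3.5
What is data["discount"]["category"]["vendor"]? "FastShip"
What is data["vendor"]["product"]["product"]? "Cable"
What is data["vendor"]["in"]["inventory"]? 375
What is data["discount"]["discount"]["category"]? "Electronics"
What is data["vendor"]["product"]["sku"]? "SKU-953"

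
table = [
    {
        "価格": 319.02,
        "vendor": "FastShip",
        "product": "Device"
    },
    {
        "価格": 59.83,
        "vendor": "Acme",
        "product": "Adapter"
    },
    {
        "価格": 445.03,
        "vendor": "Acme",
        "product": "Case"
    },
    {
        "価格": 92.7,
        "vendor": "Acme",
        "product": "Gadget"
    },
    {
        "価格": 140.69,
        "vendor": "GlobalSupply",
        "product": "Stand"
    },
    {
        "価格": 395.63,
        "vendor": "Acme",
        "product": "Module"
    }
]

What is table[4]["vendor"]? "GlobalSupply"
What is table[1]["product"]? "Adapter"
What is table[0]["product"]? "Device"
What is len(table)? 6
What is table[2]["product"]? "Case"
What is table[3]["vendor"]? "Acme"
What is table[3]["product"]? "Gadget"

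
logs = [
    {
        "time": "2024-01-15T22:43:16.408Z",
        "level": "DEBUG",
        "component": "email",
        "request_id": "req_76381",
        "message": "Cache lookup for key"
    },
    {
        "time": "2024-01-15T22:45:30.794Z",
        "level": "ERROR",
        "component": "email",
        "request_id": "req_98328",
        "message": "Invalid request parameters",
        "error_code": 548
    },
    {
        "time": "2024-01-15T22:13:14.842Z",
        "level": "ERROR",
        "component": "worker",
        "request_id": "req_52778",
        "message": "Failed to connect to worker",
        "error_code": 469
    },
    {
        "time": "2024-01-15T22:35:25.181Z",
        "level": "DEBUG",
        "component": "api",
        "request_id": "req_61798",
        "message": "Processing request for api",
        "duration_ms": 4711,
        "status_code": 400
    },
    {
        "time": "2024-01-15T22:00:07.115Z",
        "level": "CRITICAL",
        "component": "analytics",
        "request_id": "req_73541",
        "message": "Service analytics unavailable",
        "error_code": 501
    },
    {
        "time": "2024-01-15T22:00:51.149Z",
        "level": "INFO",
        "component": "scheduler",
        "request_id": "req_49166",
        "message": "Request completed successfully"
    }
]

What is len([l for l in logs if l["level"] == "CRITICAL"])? 1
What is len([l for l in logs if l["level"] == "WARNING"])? 0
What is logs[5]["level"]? "INFO"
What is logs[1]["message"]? "Invalid request parameters"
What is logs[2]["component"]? "worker"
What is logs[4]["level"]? "CRITICAL"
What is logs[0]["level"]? "DEBUG"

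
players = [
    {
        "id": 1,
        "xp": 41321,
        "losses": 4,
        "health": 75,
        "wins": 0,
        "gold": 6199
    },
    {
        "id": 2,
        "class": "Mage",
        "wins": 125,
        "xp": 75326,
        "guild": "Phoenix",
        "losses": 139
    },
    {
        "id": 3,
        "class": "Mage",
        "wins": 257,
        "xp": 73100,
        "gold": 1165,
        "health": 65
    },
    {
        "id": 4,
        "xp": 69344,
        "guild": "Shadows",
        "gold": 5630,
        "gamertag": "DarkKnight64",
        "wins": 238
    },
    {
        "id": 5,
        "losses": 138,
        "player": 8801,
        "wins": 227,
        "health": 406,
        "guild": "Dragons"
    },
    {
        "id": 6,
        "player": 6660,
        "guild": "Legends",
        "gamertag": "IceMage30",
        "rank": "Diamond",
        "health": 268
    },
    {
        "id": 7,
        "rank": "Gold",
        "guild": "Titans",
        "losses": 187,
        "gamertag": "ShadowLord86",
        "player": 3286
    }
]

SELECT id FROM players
[1, 2, 3, 4, 5, 6, 7]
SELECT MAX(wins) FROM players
257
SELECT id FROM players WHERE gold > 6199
[]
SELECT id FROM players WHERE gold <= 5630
[3, 4]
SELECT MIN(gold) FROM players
1165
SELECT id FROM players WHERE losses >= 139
[2, 7]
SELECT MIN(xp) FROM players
41321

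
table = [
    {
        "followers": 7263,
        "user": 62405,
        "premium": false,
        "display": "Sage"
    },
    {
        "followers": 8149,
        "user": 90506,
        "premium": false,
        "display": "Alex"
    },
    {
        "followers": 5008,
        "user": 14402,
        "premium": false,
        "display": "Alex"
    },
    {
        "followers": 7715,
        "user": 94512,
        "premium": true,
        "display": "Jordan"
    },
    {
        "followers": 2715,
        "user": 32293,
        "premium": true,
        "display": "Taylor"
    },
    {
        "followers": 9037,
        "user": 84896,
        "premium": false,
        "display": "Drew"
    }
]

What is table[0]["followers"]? 7263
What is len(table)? 6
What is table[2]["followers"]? 5008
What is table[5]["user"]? 84896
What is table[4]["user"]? 32293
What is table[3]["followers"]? 7715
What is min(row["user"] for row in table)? 14402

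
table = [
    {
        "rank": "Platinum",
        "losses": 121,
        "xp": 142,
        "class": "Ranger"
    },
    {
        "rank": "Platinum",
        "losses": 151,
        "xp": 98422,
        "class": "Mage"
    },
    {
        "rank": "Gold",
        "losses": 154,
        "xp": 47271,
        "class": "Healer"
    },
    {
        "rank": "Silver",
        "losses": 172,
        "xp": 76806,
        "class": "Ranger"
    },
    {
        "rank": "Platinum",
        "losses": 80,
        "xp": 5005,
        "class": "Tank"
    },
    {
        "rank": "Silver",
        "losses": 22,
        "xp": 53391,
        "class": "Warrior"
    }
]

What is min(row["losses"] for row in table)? 22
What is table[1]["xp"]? 98422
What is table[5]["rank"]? "Silver"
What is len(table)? 6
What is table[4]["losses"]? 80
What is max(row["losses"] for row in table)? 172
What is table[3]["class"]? "Ranger"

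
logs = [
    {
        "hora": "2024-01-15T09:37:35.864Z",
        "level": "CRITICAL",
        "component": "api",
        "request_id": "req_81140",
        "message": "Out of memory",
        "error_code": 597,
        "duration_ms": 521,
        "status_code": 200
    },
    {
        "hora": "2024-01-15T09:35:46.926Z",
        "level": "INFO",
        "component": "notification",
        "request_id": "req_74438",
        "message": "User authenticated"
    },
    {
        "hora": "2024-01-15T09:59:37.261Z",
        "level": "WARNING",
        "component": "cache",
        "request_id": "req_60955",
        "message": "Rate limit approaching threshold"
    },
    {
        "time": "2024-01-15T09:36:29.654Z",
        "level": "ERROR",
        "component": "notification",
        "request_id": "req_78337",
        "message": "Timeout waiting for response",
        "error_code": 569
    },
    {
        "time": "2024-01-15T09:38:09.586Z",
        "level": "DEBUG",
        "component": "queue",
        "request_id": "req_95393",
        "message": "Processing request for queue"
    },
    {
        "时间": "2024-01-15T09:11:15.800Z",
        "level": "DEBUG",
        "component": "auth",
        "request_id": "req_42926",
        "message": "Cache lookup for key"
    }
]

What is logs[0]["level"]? "CRITICAL"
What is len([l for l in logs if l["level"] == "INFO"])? 1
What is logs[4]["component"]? "queue"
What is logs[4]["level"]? "DEBUG"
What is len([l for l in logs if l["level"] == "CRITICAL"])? 1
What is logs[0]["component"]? "api"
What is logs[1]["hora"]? "2024-01-15T09:35:46.926Z"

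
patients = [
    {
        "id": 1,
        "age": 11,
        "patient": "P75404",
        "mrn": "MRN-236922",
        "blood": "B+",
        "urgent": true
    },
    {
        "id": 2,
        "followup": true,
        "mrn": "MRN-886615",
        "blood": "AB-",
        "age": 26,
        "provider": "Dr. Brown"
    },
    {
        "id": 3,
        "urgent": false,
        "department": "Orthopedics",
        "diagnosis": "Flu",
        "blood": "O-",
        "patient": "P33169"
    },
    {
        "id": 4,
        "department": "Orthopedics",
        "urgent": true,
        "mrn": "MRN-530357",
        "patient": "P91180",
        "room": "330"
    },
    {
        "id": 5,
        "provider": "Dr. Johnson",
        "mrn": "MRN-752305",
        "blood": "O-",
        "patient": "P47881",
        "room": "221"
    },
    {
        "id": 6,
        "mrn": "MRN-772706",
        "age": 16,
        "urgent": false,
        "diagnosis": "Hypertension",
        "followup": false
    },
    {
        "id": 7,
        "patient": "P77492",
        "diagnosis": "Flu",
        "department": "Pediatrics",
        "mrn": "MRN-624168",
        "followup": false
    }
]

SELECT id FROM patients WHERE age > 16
[2]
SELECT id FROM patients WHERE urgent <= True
[1, 3, 4, 6]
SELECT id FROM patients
[1, 2, 3, 4, 5, 6, 7]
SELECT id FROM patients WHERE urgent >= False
[1, 3, 4, 6]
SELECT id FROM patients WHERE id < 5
[1, 2, 3, 4]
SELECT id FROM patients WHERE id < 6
[1, 2, 3, 4, 5]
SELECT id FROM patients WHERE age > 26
[]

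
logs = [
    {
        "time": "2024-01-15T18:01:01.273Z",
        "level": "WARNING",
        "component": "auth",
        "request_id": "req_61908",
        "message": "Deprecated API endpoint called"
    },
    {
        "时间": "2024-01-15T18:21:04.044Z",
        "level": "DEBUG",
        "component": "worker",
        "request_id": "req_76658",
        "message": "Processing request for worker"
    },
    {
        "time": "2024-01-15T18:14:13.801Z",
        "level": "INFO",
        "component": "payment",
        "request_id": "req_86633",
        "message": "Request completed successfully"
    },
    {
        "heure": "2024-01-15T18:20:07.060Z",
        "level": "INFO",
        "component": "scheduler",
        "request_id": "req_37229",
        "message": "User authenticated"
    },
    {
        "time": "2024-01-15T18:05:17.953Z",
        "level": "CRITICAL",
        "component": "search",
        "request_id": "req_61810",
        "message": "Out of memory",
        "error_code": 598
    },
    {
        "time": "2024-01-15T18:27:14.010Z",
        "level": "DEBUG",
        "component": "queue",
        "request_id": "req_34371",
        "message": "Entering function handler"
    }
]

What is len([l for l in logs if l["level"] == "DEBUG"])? 2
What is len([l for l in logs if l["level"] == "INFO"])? 2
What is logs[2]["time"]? "2024-01-15T18:14:13.801Z"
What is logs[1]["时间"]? "2024-01-15T18:21:04.044Z"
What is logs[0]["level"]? "WARNING"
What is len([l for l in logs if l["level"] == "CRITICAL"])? 1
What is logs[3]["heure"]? "2024-01-15T18:20:07.060Z"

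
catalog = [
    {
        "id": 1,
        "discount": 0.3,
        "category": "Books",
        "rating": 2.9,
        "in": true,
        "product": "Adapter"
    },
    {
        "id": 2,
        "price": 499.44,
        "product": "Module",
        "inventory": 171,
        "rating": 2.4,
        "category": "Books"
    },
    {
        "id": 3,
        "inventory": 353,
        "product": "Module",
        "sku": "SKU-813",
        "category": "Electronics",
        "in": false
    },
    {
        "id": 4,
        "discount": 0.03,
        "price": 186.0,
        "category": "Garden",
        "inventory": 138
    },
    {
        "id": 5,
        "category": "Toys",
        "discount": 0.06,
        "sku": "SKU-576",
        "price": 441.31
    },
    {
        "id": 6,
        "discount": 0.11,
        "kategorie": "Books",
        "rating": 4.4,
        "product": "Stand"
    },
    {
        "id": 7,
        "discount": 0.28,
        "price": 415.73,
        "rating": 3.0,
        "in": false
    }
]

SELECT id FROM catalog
[1, 2, 3, 4, 5, 6, 7]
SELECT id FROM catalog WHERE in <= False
[3, 7]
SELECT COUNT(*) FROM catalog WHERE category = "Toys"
1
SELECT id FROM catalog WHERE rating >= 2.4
[1, 2, 6, 7]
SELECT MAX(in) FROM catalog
True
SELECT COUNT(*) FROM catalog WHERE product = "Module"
2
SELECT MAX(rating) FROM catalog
4.4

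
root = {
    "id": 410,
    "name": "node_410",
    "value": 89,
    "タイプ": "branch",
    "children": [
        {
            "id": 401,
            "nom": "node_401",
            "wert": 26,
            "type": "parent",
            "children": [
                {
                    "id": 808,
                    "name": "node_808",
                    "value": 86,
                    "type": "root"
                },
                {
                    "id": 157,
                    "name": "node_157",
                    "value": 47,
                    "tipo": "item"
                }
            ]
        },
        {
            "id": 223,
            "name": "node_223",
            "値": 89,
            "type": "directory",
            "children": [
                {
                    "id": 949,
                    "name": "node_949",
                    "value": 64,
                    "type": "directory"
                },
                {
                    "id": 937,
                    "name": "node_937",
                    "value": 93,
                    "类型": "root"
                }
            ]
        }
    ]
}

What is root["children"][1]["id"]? 223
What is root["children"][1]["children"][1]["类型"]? "root"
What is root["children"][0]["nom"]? "node_401"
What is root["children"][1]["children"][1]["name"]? "node_937"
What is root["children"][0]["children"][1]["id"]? 157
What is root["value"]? 89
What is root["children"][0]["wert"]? 26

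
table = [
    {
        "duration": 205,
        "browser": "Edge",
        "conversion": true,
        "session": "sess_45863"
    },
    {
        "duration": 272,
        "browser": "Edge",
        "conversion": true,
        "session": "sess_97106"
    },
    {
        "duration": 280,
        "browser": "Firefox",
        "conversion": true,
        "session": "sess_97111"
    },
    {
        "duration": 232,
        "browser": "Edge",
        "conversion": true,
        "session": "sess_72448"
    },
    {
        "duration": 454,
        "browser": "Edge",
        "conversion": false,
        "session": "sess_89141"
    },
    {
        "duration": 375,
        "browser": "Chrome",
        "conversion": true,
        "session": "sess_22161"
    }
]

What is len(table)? 6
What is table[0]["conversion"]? True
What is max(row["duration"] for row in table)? 454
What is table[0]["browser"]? "Edge"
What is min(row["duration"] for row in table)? 205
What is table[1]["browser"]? "Edge"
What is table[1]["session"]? "sess_97106"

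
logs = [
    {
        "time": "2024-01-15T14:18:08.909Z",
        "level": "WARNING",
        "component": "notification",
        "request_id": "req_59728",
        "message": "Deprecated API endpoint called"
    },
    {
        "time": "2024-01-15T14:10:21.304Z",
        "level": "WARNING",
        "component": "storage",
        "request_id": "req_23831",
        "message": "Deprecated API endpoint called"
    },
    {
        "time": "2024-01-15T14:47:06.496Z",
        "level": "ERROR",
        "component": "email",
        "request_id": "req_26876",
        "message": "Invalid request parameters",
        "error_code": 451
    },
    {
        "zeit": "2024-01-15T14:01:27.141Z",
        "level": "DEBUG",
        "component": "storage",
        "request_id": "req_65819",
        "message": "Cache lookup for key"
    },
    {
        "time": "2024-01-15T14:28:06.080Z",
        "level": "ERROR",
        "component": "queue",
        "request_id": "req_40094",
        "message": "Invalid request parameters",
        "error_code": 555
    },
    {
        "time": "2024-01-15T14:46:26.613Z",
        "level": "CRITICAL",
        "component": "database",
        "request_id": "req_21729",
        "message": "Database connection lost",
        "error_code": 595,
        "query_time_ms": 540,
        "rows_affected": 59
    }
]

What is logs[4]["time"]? "2024-01-15T14:28:06.080Z"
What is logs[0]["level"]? "WARNING"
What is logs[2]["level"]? "ERROR"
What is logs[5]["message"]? "Database connection lost"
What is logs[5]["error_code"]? 595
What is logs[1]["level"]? "WARNING"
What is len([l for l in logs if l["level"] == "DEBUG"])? 1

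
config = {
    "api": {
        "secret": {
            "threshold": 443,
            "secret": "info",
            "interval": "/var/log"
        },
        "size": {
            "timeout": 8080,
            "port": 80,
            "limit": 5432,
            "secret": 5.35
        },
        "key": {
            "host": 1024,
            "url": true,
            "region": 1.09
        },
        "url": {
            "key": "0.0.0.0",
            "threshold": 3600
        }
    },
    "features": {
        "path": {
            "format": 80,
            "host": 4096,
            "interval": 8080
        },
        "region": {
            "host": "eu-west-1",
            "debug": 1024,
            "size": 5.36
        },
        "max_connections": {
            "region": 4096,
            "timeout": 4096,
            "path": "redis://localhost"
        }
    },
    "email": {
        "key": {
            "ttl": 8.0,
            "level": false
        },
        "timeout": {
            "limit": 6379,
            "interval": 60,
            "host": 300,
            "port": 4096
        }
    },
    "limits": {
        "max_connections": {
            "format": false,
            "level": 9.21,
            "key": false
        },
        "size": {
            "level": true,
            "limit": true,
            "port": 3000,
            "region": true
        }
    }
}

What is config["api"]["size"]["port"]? 80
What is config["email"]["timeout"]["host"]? 300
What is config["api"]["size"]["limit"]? 5432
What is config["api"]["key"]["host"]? 1024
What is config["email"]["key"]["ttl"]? 8.0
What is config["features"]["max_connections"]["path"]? "redis://localhost"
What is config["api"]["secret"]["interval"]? "/var/log"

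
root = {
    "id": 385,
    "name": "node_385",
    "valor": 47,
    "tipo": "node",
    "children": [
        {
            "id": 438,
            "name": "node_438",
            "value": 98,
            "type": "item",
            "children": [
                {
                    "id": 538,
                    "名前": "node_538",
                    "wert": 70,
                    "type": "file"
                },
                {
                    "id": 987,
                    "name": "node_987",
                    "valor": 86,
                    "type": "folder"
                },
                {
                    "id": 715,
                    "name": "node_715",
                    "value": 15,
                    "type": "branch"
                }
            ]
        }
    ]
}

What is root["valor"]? 47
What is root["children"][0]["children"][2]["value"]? 15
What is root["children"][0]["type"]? "item"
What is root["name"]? "node_385"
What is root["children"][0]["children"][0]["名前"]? "node_538"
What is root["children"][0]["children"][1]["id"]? 987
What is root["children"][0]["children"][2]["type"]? "branch"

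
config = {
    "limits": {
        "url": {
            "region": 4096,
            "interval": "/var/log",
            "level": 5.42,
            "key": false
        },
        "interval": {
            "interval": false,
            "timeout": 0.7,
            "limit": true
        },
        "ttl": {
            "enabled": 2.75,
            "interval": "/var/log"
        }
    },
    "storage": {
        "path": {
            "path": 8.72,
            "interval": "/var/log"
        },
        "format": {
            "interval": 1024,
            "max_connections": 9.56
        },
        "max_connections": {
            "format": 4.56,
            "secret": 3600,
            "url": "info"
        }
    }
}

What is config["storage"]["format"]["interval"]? 1024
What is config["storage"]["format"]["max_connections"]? 9.56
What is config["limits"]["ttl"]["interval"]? "/var/log"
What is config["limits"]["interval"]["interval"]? False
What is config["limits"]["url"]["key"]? False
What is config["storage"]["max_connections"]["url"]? "info"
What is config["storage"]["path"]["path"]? 8.72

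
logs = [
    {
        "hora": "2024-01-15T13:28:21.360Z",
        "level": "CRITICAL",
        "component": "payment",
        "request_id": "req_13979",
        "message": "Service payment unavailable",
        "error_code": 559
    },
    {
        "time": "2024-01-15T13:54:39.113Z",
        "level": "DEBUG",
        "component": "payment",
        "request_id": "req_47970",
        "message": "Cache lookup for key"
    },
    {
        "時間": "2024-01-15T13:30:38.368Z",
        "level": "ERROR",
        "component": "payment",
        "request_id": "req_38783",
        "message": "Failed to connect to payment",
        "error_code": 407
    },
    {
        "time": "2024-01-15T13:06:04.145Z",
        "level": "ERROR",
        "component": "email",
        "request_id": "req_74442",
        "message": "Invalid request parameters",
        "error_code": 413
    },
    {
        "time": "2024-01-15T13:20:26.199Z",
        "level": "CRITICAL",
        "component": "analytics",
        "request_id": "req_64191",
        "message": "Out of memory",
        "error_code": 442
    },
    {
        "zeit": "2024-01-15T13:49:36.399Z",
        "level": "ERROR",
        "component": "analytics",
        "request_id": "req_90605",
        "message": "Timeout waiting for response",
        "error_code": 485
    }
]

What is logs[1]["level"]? "DEBUG"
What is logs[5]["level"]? "ERROR"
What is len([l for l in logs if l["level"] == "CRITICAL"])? 2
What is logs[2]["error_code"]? 407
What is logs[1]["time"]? "2024-01-15T13:54:39.113Z"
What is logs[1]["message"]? "Cache lookup for key"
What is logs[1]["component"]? "payment"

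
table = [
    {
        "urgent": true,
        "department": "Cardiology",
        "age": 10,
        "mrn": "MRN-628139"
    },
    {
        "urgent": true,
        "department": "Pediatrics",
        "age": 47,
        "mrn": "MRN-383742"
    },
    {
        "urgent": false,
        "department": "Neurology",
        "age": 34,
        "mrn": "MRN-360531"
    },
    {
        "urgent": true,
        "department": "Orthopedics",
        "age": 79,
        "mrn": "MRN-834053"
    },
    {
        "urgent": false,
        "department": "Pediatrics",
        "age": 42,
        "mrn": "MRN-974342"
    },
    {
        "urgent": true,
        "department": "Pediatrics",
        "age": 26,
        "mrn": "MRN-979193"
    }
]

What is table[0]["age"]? 10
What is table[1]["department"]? "Pediatrics"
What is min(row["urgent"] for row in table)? False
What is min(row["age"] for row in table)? 10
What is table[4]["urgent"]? False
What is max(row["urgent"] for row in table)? True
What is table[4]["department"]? "Pediatrics"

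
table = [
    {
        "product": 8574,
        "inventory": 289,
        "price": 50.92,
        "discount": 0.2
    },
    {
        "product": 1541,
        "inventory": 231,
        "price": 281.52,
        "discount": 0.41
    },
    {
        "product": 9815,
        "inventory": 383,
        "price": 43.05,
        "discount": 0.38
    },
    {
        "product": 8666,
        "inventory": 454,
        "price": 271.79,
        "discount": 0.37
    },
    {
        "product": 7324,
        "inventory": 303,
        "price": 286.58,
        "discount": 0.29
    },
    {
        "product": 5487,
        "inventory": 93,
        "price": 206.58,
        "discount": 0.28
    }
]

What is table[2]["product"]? 9815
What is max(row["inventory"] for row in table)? 454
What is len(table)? 6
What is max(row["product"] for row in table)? 9815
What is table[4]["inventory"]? 303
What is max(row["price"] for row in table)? 286.58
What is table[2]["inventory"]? 383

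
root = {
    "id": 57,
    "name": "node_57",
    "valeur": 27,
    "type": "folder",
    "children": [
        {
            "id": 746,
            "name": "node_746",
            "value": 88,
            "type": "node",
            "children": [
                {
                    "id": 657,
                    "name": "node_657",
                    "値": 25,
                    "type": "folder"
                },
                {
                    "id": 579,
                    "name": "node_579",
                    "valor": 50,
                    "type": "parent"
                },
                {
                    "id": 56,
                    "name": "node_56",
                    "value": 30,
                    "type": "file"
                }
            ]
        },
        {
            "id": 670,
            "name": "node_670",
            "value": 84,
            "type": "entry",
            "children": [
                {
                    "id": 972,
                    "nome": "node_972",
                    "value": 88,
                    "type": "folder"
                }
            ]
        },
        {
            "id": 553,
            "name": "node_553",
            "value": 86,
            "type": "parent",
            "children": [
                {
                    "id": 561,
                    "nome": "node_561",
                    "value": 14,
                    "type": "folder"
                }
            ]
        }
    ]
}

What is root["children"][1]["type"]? "entry"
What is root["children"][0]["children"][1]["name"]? "node_579"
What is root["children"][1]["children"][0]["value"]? 88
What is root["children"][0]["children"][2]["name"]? "node_56"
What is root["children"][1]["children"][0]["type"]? "folder"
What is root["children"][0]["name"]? "node_746"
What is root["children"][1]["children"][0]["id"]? 972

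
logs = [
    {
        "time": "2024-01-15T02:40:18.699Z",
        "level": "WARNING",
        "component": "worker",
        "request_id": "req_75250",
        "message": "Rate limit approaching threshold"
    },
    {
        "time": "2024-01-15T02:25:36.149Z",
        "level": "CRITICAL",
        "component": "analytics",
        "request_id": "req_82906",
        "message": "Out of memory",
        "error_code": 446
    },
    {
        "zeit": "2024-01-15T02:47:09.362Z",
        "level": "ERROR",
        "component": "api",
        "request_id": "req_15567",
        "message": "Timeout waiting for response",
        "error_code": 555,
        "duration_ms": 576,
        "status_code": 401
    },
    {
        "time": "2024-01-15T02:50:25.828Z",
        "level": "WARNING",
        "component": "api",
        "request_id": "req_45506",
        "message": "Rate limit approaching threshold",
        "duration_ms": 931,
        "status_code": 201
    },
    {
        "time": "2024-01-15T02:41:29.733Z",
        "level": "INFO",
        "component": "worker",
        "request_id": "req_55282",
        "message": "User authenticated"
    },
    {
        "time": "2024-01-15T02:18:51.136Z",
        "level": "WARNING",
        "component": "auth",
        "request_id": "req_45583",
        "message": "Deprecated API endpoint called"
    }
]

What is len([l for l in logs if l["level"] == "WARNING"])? 3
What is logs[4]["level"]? "INFO"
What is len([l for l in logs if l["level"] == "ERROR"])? 1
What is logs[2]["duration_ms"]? 576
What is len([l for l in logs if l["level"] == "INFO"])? 1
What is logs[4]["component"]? "worker"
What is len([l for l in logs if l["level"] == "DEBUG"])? 0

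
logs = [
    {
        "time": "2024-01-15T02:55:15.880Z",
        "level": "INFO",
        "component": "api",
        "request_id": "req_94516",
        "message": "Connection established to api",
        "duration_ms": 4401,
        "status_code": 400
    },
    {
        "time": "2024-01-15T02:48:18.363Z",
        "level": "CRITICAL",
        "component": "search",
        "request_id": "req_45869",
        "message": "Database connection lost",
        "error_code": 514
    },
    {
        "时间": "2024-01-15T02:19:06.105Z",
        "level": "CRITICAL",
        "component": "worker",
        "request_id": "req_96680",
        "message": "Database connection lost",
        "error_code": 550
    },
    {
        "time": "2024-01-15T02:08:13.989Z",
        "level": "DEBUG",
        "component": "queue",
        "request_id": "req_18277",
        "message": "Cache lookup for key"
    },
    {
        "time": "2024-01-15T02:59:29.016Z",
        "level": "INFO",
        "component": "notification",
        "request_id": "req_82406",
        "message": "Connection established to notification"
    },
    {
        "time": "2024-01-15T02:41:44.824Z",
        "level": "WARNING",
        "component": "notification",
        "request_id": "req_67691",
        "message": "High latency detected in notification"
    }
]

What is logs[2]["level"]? "CRITICAL"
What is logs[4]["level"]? "INFO"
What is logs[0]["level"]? "INFO"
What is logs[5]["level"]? "WARNING"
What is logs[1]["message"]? "Database connection lost"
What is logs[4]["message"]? "Connection established to notification"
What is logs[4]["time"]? "2024-01-15T02:59:29.016Z"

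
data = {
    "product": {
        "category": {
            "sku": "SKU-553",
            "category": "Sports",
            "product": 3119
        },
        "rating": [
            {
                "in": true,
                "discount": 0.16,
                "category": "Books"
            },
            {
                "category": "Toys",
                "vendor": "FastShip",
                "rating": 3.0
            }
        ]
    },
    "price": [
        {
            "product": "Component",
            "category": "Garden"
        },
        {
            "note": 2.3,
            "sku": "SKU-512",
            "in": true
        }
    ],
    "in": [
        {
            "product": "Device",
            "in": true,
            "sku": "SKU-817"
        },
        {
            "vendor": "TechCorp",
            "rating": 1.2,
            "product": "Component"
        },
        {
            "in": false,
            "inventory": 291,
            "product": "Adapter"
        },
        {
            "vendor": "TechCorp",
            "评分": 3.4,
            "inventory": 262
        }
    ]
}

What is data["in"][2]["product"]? "Adapter"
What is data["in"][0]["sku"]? "SKU-817"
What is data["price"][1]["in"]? True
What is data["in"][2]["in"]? False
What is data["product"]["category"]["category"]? "Sports"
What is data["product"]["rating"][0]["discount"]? 0.16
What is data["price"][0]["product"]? "Component"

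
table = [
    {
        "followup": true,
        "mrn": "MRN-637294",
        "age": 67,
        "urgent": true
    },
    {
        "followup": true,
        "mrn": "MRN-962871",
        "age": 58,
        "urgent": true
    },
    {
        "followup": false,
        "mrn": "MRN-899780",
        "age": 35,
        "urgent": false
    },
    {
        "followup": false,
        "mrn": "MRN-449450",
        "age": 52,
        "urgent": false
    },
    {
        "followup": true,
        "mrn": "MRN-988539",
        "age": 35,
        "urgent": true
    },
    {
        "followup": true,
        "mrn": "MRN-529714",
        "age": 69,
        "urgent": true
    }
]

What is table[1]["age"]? 58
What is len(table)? 6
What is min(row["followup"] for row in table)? False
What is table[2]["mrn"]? "MRN-899780"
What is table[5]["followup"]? True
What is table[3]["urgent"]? False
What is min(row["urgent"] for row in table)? False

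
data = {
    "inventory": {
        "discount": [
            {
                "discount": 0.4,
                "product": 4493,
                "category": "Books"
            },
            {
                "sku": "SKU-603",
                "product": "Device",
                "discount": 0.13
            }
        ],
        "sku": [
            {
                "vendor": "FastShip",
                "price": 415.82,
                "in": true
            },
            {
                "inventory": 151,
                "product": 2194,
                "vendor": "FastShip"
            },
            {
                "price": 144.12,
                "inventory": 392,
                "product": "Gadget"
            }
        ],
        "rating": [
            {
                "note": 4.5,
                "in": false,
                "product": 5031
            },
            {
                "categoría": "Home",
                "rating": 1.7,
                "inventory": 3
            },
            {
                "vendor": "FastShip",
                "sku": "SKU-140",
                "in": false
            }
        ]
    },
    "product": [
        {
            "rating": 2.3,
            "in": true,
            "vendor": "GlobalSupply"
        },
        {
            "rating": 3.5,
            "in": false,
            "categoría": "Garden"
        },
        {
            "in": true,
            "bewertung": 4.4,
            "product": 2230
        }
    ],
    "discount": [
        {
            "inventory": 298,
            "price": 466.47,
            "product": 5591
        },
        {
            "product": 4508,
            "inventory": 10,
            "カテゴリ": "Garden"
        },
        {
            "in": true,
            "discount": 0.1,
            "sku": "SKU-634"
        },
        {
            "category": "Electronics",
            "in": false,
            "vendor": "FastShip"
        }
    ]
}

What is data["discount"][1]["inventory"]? 10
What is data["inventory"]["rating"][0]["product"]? 5031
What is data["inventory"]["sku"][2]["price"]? 144.12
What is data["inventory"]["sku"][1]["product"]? 2194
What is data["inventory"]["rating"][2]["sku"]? "SKU-140"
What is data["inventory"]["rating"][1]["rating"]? 1.7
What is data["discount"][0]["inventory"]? 298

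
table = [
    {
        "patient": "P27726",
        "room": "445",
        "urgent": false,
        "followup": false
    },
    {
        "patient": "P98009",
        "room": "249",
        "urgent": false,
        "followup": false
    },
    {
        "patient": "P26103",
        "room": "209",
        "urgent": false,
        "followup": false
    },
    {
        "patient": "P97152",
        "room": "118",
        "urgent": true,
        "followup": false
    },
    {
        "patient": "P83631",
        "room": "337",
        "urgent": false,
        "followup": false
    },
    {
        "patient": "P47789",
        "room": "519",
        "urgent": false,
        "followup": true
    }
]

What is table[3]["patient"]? "P97152"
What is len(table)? 6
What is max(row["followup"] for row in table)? True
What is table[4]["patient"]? "P83631"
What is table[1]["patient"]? "P98009"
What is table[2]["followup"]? False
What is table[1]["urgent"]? False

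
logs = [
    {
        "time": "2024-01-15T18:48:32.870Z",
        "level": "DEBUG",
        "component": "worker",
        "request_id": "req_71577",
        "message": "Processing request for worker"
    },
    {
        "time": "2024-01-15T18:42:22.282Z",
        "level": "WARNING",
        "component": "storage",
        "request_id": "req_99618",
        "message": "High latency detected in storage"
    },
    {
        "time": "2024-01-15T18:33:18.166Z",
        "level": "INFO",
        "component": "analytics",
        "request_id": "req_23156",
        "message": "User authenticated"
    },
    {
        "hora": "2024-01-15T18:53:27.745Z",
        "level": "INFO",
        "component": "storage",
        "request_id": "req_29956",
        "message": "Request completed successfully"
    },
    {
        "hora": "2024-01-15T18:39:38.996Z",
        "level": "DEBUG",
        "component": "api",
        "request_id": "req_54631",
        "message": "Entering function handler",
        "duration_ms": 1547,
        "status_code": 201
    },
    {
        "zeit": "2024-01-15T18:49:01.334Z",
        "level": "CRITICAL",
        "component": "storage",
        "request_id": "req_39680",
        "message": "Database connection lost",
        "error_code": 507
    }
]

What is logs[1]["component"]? "storage"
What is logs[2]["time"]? "2024-01-15T18:33:18.166Z"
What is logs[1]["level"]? "WARNING"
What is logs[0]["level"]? "DEBUG"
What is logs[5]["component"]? "storage"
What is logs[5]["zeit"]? "2024-01-15T18:49:01.334Z"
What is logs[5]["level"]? "CRITICAL"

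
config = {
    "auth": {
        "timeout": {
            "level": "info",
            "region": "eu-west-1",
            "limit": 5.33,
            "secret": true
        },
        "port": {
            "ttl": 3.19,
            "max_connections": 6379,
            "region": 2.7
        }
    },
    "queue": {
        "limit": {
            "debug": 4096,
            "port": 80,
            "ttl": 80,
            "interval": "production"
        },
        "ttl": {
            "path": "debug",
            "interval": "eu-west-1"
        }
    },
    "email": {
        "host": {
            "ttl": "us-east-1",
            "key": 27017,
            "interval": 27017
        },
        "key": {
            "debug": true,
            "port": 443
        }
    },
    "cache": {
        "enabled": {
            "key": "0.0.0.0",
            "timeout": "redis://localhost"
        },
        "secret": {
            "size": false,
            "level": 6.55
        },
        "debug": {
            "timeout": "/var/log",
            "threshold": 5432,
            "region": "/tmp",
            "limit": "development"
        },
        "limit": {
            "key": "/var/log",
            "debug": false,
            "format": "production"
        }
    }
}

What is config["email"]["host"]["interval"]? 27017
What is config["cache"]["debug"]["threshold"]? 5432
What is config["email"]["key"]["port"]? 443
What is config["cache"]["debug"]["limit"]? "development"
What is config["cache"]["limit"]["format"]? "production"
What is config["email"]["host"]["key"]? 27017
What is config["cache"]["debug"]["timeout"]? "/var/log"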